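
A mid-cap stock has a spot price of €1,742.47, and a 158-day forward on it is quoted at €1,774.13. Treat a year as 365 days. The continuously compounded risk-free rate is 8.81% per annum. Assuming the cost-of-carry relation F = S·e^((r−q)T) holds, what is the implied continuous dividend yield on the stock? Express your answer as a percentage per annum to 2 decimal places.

4.65%

From F = S·e^((r−q)T): (r − q) = ln(F/S)/T
ln(1774.13/1742.47) = ln(1.018170) = 0.018007
(r − q) = 0.018007 / (158/365) = 0.041598
q = r − ln(F/S)/T = 0.0881 − 0.041598 = 0.046502
q = 4.65%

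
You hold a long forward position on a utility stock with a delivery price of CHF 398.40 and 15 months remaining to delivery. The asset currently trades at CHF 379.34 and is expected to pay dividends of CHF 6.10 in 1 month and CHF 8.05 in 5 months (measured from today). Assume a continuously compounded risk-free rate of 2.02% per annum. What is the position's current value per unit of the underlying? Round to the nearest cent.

-CHF 23.20

PV(remaining dividends) I = 6.10·e^(−0.0202·1/12) + 8.05·e^(−0.0202·5/12) = 14.0723
Current forward F = (S − I)·e^(rT) = (379.34 − 14.0723)·e^(0.0202·15/12) = 365.2677 × 1.025571 = 374.6080
Value (long) = (F − K)·e^(−rT) = (374.6080 − 398.40) × 0.975066 = -23.1988
Value = -CHF 23.20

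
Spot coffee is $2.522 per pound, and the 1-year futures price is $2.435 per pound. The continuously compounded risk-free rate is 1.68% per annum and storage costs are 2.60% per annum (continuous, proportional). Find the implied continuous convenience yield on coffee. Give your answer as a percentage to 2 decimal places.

F = S·e^((r+u−y)T) ⇒ (r+u−y) = ln(F/S)/T
ln(2.435/2.522) = -0.035105; /T ⇒ -0.035105
y = r + u − ln(F/S)/T = 0.0168 + 0.0260 + 0.035105 = 0.077905
y = 7.79%

7.79%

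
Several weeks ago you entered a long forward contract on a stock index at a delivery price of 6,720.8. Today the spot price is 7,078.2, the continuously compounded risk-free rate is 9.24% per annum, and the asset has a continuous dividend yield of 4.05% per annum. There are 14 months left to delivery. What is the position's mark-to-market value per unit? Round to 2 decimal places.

717.55

Current fair forward for the remaining 14 months: F = S·e^((r − q)·T), (r − q) = 0.0924 − 0.0405 = 0.0519
F = 7078.2 · e^(0.0519 × 14/12) = 7078.2 × 1.06242072 = 7520.0263
Value of long forward = (F − K)·e^(−rT) = (7520.0263 − 6720.8) · e^(−0.0924·14/12)
= 799.2263 × 0.89780714 = 717.55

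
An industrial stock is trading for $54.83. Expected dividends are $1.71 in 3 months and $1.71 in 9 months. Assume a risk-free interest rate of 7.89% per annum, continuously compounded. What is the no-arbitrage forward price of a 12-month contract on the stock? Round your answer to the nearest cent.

$55.77

PV(dividends) I = 1.71·e^(−0.0789·3/12) + 1.71·e^(−0.0789·9/12)
I = 1.6766 + 1.6117 = 3.2883
F = (S − I)·e^(rT) = (54.83 − 3.2883) · e^(0.0789·12/12)
= 51.5417 · e^0.078900 = 51.5417 × 1.082096 = $55.77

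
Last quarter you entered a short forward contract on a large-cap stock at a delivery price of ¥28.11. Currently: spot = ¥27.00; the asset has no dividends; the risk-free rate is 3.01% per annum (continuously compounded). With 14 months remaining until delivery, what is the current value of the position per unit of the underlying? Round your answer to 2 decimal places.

¥0.14

Current fair forward for the remaining 14 months: F = S·e^(r·T), r = 0.0301
F = 27.00 · e^(0.0301 × 14/12) = 27.00 × 1.035741 = 27.9650
Value of long forward = (F − K)·e^(−rT) = (27.9650 − 28.11) · e^(−0.0301·14/12)
= -0.1450 × 0.965493 = -0.14
Short position value = −(long value) = ¥0.14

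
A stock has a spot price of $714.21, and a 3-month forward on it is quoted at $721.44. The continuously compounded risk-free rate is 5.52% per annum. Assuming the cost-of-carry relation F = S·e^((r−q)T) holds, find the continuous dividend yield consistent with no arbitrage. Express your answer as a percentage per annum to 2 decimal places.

From F = S·e^((r−q)T): (r − q) = ln(F/S)/T
ln(721.44/714.21) = ln(1.010123) = 0.010072
(r − q) = 0.010072 / (3/12) = 0.040288
q = r − ln(F/S)/T = 0.0552 − 0.040288 = 0.014912
q = 1.49%

1.49%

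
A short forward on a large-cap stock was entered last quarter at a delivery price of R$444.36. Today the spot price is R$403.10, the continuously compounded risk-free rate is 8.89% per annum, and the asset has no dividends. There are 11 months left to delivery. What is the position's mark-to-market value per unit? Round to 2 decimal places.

Current fair forward for the remaining 11 months: F = S·e^(r·T), r = 0.0889
F = 403.10 · e^(0.0889 × 11/12) = 403.10 × 1.084904 = 437.3248
Value of long forward = (F − K)·e^(−rT) = (437.3248 − 444.36) · e^(−0.0889·11/12)
= -7.0352 × 0.921740 = -6.48
Short position value = −(long value) = R$6.48

R$6.48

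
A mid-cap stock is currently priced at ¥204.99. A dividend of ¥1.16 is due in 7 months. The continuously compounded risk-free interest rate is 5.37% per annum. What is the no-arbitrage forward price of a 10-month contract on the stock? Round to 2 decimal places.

¥213.20

PV(dividends) I = 1.16·e^(−0.0537·7/12)
I = 1.1242
F = (S − I)·e^(rT) = (204.99 − 1.1242) · e^(0.0537·10/12)
= 203.8658 · e^0.044750 = 203.8658 × 1.045766 = ¥213.20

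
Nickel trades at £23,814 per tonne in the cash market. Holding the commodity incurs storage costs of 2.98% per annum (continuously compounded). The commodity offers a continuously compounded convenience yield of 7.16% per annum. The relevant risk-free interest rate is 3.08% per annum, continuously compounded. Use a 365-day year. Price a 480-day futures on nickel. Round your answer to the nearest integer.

£23,472 per tonne

Net carry = r + u − y = 0.0308 + 0.0298 − 0.0716 = -0.0110
F = S·e^((r+u−y)T) = 23814 · e^(-0.0110 × 480/365) = 23814 · e^-0.014466
= 23814 × 0.985638 = £23,472 per tonne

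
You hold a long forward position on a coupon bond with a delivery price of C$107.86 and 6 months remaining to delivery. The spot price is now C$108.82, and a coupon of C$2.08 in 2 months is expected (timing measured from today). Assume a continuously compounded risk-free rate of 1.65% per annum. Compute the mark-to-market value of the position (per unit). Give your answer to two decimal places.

-C$0.23

PV(remaining coupons) I = 2.08·e^(−0.0165·2/12) = 2.0743
Current forward F = (S − I)·e^(rT) = (108.82 − 2.0743)·e^(0.0165·6/12) = 106.7457 × 1.008284 = 107.6300
Value (long) = (F − K)·e^(−rT) = (107.6300 − 107.86) × 0.991784 = -0.2281
Value = -C$0.23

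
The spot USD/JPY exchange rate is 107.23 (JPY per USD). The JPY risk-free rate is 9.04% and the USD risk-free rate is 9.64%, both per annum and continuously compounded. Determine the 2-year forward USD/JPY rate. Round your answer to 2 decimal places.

F = S·e^((r_JPY − r_USD)T) = 107.23 · e^((0.0904 − 0.0964) × 2)
= 107.23 · e^-0.012000 = 107.23 × 0.988072
F = 105.95 JPY per USD

105.95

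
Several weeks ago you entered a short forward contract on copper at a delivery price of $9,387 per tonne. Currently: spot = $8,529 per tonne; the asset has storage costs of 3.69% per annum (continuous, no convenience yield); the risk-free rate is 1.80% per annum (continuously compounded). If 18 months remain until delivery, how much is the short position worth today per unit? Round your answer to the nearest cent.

Current fair forward for the remaining 18 months: F = S·e^((r + u)·T), (r + u) = 0.0180 + 0.0369 = 0.0549
F = 8529 · e^(0.0549 × 18/12) = 8529 × 1.08583579 = 9261.0935
Value of long forward = (F − K)·e^(−rT) = (9261.0935 − 9387) · e^(−0.0180·18/12)
= -125.9065 × 0.97336124 = -122.55
Short position value = −(long value) = $122.55

$122.55 per tonne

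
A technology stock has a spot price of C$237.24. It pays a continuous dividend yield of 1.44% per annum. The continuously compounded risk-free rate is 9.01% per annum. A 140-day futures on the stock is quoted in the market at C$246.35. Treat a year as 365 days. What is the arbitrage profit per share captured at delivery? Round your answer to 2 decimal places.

C$2.12 per share

Fair futures: F* = S·e^(carry·T), with carry = (r − q) = 0.0901 − 0.0144 = 0.0757
F* = 237.24 · e^(0.0757 × 140/365) = 237.24 · e^0.029036 = 237.24 × 1.029462 = C$244.2296
Market C$246.35 > fair C$244.2296: forward overpriced → cash-and-carry (buy spot, short the forward).
At maturity, profit = |F_mkt − F*| = |246.35 − 244.2296| = C$2.12 per share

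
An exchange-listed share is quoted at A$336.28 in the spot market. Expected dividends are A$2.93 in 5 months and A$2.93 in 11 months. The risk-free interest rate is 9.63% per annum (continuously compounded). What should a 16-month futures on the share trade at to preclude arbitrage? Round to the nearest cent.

A$376.10

PV(dividends) I = 2.93·e^(−0.0963·5/12) + 2.93·e^(−0.0963·11/12)
I = 2.8148 + 2.6824 = 5.4972
F = (S − I)·e^(rT) = (336.28 − 5.4972) · e^(0.0963·16/12)
= 330.7828 · e^0.128400 = 330.7828 × 1.137008 = A$376.10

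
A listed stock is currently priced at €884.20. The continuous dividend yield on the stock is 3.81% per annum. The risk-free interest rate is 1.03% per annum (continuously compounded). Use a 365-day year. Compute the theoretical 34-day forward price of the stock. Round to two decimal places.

F = S·e^((r − q)T) = 884.20 · e^((0.0103 − 0.0381) × 34/365)
= 884.20 · e^-0.002590 = 884.20 × 0.997413
F = €881.91

€881.91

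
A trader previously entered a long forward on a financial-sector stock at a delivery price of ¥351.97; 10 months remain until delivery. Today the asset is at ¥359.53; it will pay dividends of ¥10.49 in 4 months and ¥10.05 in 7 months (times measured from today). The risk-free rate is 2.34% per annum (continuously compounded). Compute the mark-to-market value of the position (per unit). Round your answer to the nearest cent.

-¥5.97

PV(remaining dividends) I = 10.49·e^(−0.0234·4/12) + 10.05·e^(−0.0234·7/12) = 20.3222
Current forward F = (S − I)·e^(rT) = (359.53 − 20.3222)·e^(0.0234·10/12) = 339.2078 × 1.019691 = 345.8871
Value (long) = (F − K)·e^(−rT) = (345.8871 − 351.97) × 0.980689 = -5.9654
Value = -¥5.97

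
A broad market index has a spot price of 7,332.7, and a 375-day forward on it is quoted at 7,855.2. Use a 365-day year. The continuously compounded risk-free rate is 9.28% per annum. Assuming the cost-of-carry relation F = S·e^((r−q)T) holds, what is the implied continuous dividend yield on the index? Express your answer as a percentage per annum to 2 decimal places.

From F = S·e^((r−q)T): (r − q) = ln(F/S)/T
ln(7855.2/7332.7) = ln(1.071256) = 0.068832
(r − q) = 0.068832 / (375/365) = 0.066996
q = r − ln(F/S)/T = 0.0928 − 0.066996 = 0.025804
q = 2.58%

2.58%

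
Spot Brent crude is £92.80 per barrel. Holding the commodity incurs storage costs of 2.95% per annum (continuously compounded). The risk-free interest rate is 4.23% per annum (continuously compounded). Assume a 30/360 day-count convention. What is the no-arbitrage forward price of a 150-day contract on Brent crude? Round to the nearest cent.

£95.62 per barrel

Net carry = r + u − y = 0.0423 + 0.0295 − 0.0000 = 0.0718
F = S·e^((r+u−y)T) = 92.80 · e^(0.0718 × 150/360) = 92.80 · e^0.029917
= 92.80 × 1.030369 = £95.62 per barrel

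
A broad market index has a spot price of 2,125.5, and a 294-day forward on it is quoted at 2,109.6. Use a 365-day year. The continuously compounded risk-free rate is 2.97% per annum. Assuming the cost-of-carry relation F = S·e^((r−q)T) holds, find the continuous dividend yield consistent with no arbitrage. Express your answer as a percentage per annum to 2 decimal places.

From F = S·e^((r−q)T): (r − q) = ln(F/S)/T
ln(2109.6/2125.5) = ln(0.992519) = -0.007509
(r − q) = -0.007509 / (294/365) = -0.009322
q = r − ln(F/S)/T = 0.0297 + 0.009322 = 0.039022
q = 3.90%

3.90%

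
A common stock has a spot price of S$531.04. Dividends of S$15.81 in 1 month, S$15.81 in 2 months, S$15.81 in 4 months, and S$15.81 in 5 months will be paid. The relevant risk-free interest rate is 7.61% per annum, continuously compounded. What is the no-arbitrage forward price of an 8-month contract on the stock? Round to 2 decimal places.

S$493.40

PV(dividends) I = 15.81·e^(−0.0761·1/12) + 15.81·e^(−0.0761·2/12) + 15.81·e^(−0.0761·4/12) + 15.81·e^(−0.0761·5/12)
I = 15.7101 + 15.6107 + 15.4140 + 15.3166 = 62.0514
F = (S − I)·e^(rT) = (531.04 − 62.0514) · e^(0.0761·8/12)
= 468.9886 · e^0.050733 = 468.9886 × 1.052042 = S$493.40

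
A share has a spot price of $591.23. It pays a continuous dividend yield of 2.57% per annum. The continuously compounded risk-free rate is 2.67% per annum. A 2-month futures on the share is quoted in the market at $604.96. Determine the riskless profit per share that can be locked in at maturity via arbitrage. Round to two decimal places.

Fair futures: F* = S·e^(carry·T), with carry = (r − q) = 0.0267 − 0.0257 = 0.0010
F* = 591.23 · e^(0.0010 × 2/12) = 591.23 · e^0.000167 = 591.23 × 1.000167 = $591.3287
Market $604.96 > fair $591.3287: forward overpriced → cash-and-carry (buy spot, short the forward).
At maturity, profit = |F_mkt − F*| = |604.96 − 591.3287| = $13.63 per share

$13.63 per share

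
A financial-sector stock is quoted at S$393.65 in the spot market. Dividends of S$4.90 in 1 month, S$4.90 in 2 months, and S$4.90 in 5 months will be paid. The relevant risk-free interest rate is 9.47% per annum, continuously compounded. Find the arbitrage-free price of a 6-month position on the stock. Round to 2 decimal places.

S$397.64

PV(dividends) I = 4.90·e^(−0.0947·1/12) + 4.90·e^(−0.0947·2/12) + 4.90·e^(−0.0947·5/12)
I = 4.8615 + 4.8233 + 4.7104 = 14.3952
F = (S − I)·e^(rT) = (393.65 − 14.3952) · e^(0.0947·6/12)
= 379.2548 · e^0.047350 = 379.2548 × 1.048489 = S$397.64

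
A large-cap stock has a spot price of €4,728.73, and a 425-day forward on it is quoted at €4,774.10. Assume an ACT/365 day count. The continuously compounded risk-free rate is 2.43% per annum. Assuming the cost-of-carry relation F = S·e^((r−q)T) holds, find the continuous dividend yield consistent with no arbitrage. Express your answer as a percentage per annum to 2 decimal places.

1.61%

From F = S·e^((r−q)T): (r − q) = ln(F/S)/T
ln(4774.10/4728.73) = ln(1.009595) = 0.009549
(r − q) = 0.009549 / (425/365) = 0.008201
q = r − ln(F/S)/T = 0.0243 − 0.008201 = 0.016099
q = 1.61%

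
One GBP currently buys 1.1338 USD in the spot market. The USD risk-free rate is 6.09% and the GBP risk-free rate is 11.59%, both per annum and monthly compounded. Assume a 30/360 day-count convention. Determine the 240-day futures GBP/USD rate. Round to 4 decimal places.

1.0933

By covered interest parity, F = S · (1+r_USD/12)^(12T) / (1+r_GBP/12)^(12T)
= 1.1338 × 1.041329 / 1.079930 = 1.1338 × 0.964256
F = 1.0933 USD per GBP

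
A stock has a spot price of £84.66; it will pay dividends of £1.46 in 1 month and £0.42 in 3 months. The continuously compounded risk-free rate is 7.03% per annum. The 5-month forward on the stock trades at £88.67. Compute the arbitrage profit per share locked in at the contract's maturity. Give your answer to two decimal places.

PV(dividends) I = 1.46·e^(−0.0703·1/12) + 0.42·e^(−0.0703·3/12) = 1.8642
Fair forward F* = (S − I)·e^(rT) = (84.66 − 1.8642)·e^0.029292 = 82.7958 × 1.029725 = 85.2569
Market £88.67 > fair 85.2569: forward overpriced → cash-and-carry (borrow at r, buy the stock and collect the dividends, short the forward).
Profit at T = |F_mkt − F*| = |88.67 − 85.2569| = £3.41 per share

£3.41 per share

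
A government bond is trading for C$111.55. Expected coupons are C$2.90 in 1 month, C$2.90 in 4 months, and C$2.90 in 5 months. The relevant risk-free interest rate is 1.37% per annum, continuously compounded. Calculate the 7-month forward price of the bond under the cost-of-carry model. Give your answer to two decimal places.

PV(coupons) I = 2.90·e^(−0.0137·1/12) + 2.90·e^(−0.0137·4/12) + 2.90·e^(−0.0137·5/12)
I = 2.8967 + 2.8868 + 2.8835 = 8.6670
F = (S − I)·e^(rT) = (111.55 − 8.6670) · e^(0.0137·7/12)
= 102.8830 · e^0.007992 = 102.8830 × 1.008024 = C$103.71

C$103.71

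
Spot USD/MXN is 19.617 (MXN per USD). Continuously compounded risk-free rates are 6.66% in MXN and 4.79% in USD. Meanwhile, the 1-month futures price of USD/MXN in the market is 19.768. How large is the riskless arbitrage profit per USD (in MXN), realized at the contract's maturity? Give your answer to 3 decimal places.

Fair futures: F* = S·e^(carry·T), with carry = (r_MXN − r_USD) = 0.0666 − 0.0479 = 0.0187
F* = 19.617 · e^(0.0187 × 1/12) = 19.617 · e^0.001558 = 19.617 × 1.001559 = 19.6476
Market 19.768 > fair 19.6476: forward overpriced → cash-and-carry (buy spot, short the forward).
At maturity, profit = |F_mkt − F*| = |19.768 − 19.6476| = 0.120 per USD (in MXN)

0.120 per USD (in MXN)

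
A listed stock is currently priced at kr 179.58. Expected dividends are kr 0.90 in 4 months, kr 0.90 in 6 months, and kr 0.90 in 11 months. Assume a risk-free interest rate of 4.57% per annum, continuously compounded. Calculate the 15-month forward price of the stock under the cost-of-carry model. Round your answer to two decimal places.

PV(dividends) I = 0.90·e^(−0.0457·4/12) + 0.90·e^(−0.0457·6/12) + 0.90·e^(−0.0457·11/12)
I = 0.8864 + 0.8797 + 0.8631 = 2.6292
F = (S − I)·e^(rT) = (179.58 − 2.6292) · e^(0.0457·15/12)
= 176.9508 · e^0.057125 = 176.9508 × 1.058788 = kr 187.35

kr 187.35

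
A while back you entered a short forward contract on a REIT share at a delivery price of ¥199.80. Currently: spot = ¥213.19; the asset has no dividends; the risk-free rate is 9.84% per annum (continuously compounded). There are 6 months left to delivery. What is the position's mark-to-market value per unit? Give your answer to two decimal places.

Current fair forward for the remaining 6 months: F = S·e^(r·T), r = 0.0984
F = 213.19 · e^(0.0984 × 6/12) = 213.19 × 1.050430 = 223.9412
Value of long forward = (F − K)·e^(−rT) = (223.9412 − 199.80) · e^(−0.0984·6/12)
= 24.1412 × 0.951991 = 22.98
Short position value = −(long value) = -¥22.98

-¥22.98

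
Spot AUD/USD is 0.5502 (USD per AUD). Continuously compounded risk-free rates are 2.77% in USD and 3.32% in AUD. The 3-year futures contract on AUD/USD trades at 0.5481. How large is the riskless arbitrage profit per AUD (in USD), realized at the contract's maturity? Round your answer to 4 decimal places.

Fair futures: F* = S·e^(carry·T), with carry = (r_USD − r_AUD) = 0.0277 − 0.0332 = -0.0055
F* = 0.5502 · e^(-0.0055 × 3) = 0.5502 · e^-0.016500 = 0.5502 × 0.983635 = 0.5412
Market 0.5481 > fair 0.5412: forward overpriced → cash-and-carry (buy spot, short the forward).
At maturity, profit = |F_mkt − F*| = |0.5481 − 0.5412| = 0.0069 per AUD (in USD)

0.0069 per AUD (in USD)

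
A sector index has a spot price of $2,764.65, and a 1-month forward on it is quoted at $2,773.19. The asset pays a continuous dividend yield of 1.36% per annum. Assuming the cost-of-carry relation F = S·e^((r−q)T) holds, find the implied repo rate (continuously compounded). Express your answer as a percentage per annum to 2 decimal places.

5.06%

From F = S·e^((r−q)T): (r − q) = ln(F/S)/T
ln(2773.19/2764.65) = ln(1.003089) = 0.003084
(r − q) = 0.003084 / (1/12) = 0.037008
r = ln(F/S)/T + q = 0.037008 + 0.0136 = 0.050608
r = 5.06%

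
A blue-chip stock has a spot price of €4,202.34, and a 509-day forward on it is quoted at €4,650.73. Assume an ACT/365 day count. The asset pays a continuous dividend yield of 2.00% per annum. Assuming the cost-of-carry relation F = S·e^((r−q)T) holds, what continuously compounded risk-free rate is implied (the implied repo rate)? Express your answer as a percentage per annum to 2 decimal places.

9.27%

From F = S·e^((r−q)T): (r − q) = ln(F/S)/T
ln(4650.73/4202.34) = ln(1.106700) = 0.101383
(r − q) = 0.101383 / (509/365) = 0.072701
r = ln(F/S)/T + q = 0.072701 + 0.0200 = 0.092701
r = 9.27%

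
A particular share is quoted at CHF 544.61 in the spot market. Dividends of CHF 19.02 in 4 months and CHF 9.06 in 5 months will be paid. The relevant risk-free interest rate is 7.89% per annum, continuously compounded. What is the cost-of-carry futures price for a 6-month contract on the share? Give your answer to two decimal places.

CHF 538.13

PV(dividends) I = 19.02·e^(−0.0789·4/12) + 9.06·e^(−0.0789·5/12)
I = 18.5263 + 8.7670 = 27.2933
F = (S − I)·e^(rT) = (544.61 − 27.2933) · e^(0.0789·6/12)
= 517.3167 · e^0.039450 = 517.3167 × 1.040238 = CHF 538.13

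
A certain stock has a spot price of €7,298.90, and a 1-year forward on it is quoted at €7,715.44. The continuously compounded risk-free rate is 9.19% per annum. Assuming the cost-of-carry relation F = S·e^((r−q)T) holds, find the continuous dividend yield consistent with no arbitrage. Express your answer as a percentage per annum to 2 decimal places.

3.64%

From F = S·e^((r−q)T): (r − q) = ln(F/S)/T
ln(7715.44/7298.90) = ln(1.057069) = 0.055500
(r − q) = 0.055500 / (12/12) = 0.055500
q = r − ln(F/S)/T = 0.0919 − 0.055500 = 0.036400
q = 3.64%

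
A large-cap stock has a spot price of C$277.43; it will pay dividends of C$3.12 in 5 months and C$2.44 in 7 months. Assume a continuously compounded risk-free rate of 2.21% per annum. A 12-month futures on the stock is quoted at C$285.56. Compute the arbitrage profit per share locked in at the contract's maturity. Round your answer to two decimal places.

C$7.55 per share

PV(dividends) I = 3.12·e^(−0.0221·5/12) + 2.44·e^(−0.0221·7/12) = 5.5001
Fair futures F* = (S − I)·e^(rT) = (277.43 − 5.5001)·e^0.022100 = 271.9299 × 1.022346 = 278.0064
Market C$285.56 > fair 278.0064: forward overpriced → cash-and-carry (borrow at r, buy the stock and collect the dividends, short the forward).
Profit at T = |F_mkt − F*| = |285.56 − 278.0064| = C$7.55 per share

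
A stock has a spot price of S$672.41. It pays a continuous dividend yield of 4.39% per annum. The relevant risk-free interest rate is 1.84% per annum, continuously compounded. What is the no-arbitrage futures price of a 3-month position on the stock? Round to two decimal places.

F = S·e^((r − q)T) = 672.41 · e^((0.0184 − 0.0439) × 3/12)
= 672.41 · e^-0.006375 = 672.41 × 0.993645
F = S$668.14

S$668.14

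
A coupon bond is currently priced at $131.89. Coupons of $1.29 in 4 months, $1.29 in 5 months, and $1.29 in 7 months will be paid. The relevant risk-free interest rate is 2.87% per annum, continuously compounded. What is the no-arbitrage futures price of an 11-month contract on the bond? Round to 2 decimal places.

$131.48

PV(coupons) I = 1.29·e^(−0.0287·4/12) + 1.29·e^(−0.0287·5/12) + 1.29·e^(−0.0287·7/12)
I = 1.2777 + 1.2747 + 1.2686 = 3.8210
F = (S − I)·e^(rT) = (131.89 − 3.8210) · e^(0.0287·11/12)
= 128.0690 · e^0.026308 = 128.0690 × 1.026657 = $131.48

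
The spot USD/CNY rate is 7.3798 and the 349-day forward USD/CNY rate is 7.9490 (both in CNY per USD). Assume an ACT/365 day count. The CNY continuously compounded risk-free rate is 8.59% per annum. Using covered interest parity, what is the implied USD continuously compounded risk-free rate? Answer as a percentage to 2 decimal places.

0.82%

F = S·e^((r_CNY − r_USD)T) ⇒ r_USD = r_CNY − ln(F/S)/T
ln(7.9490/7.3798) = 0.074300; /(349/365) = 0.077706
r_USD = 0.0859 − 0.077706 = 0.008194
r_USD = 0.82%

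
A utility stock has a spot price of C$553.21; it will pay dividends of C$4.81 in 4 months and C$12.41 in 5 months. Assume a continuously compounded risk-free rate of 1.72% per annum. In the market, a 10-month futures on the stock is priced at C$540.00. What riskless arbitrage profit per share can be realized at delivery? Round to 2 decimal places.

C$3.85 per share

PV(dividends) I = 4.81·e^(−0.0172·4/12) + 12.41·e^(−0.0172·5/12) = 17.1039
Fair futures F* = (S − I)·e^(rT) = (553.21 − 17.1039)·e^0.014333 = 536.1061 × 1.014436 = 543.8453
Market C$540.00 < fair 543.8453: forward underpriced → reverse cash-and-carry (short the stock, invest proceeds at r, pay the dividends, go long the forward).
Profit at T = |F_mkt − F*| = |540.00 − 543.8453| = C$3.85 per share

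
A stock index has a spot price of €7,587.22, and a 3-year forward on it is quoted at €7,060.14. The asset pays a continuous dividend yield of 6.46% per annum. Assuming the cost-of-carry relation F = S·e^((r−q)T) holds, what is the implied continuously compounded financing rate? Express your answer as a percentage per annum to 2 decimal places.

4.06%

From F = S·e^((r−q)T): (r − q) = ln(F/S)/T
ln(7060.14/7587.22) = ln(0.930531) = -0.072000
(r − q) = -0.072000 / (3) = -0.024000
r = ln(F/S)/T + q = -0.024000 + 0.0646 = 0.040600
r = 4.06%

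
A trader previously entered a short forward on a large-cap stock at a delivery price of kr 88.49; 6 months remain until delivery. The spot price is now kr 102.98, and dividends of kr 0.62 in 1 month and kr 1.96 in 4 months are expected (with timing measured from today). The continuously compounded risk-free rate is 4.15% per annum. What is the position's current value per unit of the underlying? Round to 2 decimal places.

PV(remaining dividends) I = 0.62·e^(−0.0415·1/12) + 1.96·e^(−0.0415·4/12) = 2.5509
Current forward F = (S − I)·e^(rT) = (102.98 − 2.5509)·e^(0.0415·6/12) = 100.4291 × 1.020967 = 102.5348
Value (long) = (F − K)·e^(−rT) = (102.5348 − 88.49) × 0.979464 = 13.7564
Short position value = −(long value) = -kr 13.76

-kr 13.76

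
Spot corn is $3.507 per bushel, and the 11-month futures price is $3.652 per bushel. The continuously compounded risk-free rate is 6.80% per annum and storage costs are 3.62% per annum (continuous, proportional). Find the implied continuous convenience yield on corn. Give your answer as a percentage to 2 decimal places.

6.00%

F = S·e^((r+u−y)T) ⇒ (r+u−y) = ln(F/S)/T
ln(3.652/3.507) = 0.040514; /T ⇒ 0.044197
y = r + u − ln(F/S)/T = 0.0680 + 0.0362 − 0.044197 = 0.060003
y = 6.00%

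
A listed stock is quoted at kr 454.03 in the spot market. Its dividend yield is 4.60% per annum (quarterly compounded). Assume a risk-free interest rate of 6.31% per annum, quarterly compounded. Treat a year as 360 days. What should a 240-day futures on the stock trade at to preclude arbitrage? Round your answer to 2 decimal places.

kr 459.17

F = S · (1+r/4)^(4T) / (1+q/4)^(4T)
= 454.03 × 1.042622 / 1.030961 = 454.03 × 1.011311
F = kr 459.17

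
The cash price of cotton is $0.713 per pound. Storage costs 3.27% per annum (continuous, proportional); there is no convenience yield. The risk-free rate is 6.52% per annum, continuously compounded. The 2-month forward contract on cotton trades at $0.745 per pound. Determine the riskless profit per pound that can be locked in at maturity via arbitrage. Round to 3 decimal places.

Fair forward: F* = S·e^(carry·T), with carry = (r + u) = 0.0652 + 0.0327 = 0.0979
F* = 0.713 · e^(0.0979 × 2/12) = 0.713 · e^0.016317 = 0.713 × 1.016451 = $0.7247
Market $0.745 > fair $0.7247: forward overpriced → cash-and-carry (buy spot, short the forward).
At maturity, profit = |F_mkt − F*| = |0.745 − 0.7247| = $0.020 per pound

$0.020 per pound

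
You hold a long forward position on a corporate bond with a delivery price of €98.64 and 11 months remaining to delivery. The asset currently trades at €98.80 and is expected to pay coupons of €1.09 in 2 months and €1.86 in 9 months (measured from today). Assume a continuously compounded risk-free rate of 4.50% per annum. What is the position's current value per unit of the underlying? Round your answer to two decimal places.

PV(remaining coupons) I = 1.09·e^(−0.0450·2/12) + 1.86·e^(−0.0450·9/12) = 2.8801
Current forward F = (S − I)·e^(rT) = (98.80 − 2.8801)·e^(0.0450·11/12) = 95.9199 × 1.042113 = 99.9594
Value (long) = (F − K)·e^(−rT) = (99.9594 − 98.64) × 0.959589 = 1.2661
Value = €1.27

€1.27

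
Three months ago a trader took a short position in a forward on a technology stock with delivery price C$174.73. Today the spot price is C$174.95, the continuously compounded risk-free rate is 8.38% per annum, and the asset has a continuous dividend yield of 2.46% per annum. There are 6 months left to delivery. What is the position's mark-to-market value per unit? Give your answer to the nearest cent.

Current fair forward for the remaining 6 months: F = S·e^((r − q)·T), (r − q) = 0.0838 − 0.0246 = 0.0592
F = 174.95 · e^(0.0592 × 6/12) = 174.95 × 1.030042 = 180.2058
Value of long forward = (F − K)·e^(−rT) = (180.2058 − 174.73) · e^(−0.0838·6/12)
= 5.4758 × 0.958966 = 5.25
Short position value = −(long value) = -C$5.25

-C$5.25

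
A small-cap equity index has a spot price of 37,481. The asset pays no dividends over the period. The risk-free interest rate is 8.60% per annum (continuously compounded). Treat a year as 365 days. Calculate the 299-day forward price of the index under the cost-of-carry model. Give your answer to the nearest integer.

40,217

F = S·e^(rT) = 37481 · e^(0.0860 × 299/365)
= 37481 · e^0.070449 = 37481 × 1.072990
F = 40,217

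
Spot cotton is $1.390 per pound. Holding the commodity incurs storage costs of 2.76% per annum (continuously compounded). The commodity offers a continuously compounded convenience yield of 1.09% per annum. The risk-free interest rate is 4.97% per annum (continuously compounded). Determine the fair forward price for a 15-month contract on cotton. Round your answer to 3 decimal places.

$1.510 per pound

Net carry = r + u − y = 0.0497 + 0.0276 − 0.0109 = 0.0664
F = S·e^((r+u−y)T) = 1.390 · e^(0.0664 × 15/12) = 1.390 · e^0.083000
= 1.390 × 1.086542 = $1.510 per pound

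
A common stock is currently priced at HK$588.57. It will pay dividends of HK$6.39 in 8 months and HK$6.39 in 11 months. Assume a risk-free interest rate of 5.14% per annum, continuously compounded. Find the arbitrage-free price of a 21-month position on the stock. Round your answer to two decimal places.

PV(dividends) I = 6.39·e^(−0.0514·8/12) + 6.39·e^(−0.0514·11/12)
I = 6.1747 + 6.0959 = 12.2706
F = (S − I)·e^(rT) = (588.57 − 12.2706) · e^(0.0514·21/12)
= 576.2994 · e^0.089950 = 576.2994 × 1.094120 = HK$630.54

HK$630.54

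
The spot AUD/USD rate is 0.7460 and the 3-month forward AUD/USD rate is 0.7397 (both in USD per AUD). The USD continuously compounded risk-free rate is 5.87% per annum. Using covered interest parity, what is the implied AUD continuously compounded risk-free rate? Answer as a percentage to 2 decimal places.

F = S·e^((r_USD − r_AUD)T) ⇒ r_AUD = r_USD − ln(F/S)/T
ln(0.7397/0.7460) = -0.008481; /(3/12) = -0.033924
r_AUD = 0.0587 + 0.033924 = 0.092624
r_AUD = 9.26%

9.26%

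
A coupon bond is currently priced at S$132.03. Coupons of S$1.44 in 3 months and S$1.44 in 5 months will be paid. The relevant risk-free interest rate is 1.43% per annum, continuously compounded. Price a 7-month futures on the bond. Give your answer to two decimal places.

S$130.25

PV(coupons) I = 1.44·e^(−0.0143·3/12) + 1.44·e^(−0.0143·5/12)
I = 1.4349 + 1.4314 = 2.8663
F = (S − I)·e^(rT) = (132.03 − 2.8663) · e^(0.0143·7/12)
= 129.1637 · e^0.008342 = 129.1637 × 1.008377 = S$130.25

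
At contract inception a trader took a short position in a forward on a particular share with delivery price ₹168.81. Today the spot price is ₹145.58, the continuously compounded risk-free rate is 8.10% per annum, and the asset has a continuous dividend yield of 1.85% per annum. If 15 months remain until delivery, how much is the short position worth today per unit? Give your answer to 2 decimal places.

Current fair forward for the remaining 15 months: F = S·e^((r − q)·T), (r − q) = 0.0810 − 0.0185 = 0.0625
F = 145.58 · e^(0.0625 × 15/12) = 145.58 × 1.081258 = 157.4095
Value of long forward = (F − K)·e^(−rT) = (157.4095 − 168.81) · e^(−0.0810·15/12)
= -11.4005 × 0.903707 = -10.30
Short position value = −(long value) = ₹10.30

₹10.30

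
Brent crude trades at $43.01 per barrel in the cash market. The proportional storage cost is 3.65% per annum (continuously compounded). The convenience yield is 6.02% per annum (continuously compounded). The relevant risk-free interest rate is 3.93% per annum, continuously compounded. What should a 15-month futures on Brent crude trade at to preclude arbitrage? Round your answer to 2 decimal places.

$43.86 per barrel

Net carry = r + u − y = 0.0393 + 0.0365 − 0.0602 = 0.0156
F = S·e^((r+u−y)T) = 43.01 · e^(0.0156 × 15/12) = 43.01 · e^0.019500
= 43.01 × 1.019691 = $43.86 per barrel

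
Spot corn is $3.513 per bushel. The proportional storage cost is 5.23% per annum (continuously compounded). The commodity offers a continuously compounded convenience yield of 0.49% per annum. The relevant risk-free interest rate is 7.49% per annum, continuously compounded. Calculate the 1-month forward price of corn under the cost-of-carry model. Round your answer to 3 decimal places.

$3.549 per bushel

Net carry = r + u − y = 0.0749 + 0.0523 − 0.0049 = 0.1223
F = S·e^((r+u−y)T) = 3.513 · e^(0.1223 × 1/12) = 3.513 · e^0.010192
= 3.513 × 1.010244 = $3.549 per bushel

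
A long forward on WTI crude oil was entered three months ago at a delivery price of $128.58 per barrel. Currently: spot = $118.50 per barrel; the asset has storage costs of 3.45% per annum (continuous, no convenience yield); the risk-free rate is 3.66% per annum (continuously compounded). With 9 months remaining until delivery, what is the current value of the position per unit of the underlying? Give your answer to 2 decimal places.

Current fair forward for the remaining 9 months: F = S·e^((r + u)·T), (r + u) = 0.0366 + 0.0345 = 0.0711
F = 118.50 · e^(0.0711 × 9/12) = 118.50 × 1.054772 = 124.9905
Value of long forward = (F − K)·e^(−rT) = (124.9905 − 128.58) · e^(−0.0366·9/12)
= -3.5895 × 0.972923 = -3.49

-$3.49 per barrel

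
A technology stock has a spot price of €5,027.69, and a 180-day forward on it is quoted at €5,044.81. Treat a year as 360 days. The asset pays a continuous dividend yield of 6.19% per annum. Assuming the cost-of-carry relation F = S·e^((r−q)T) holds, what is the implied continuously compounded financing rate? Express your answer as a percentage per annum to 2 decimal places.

From F = S·e^((r−q)T): (r − q) = ln(F/S)/T
ln(5044.81/5027.69) = ln(1.003405) = 0.003399
(r − q) = 0.003399 / (180/360) = 0.006798
r = ln(F/S)/T + q = 0.006798 + 0.0619 = 0.068698
r = 6.87%

6.87%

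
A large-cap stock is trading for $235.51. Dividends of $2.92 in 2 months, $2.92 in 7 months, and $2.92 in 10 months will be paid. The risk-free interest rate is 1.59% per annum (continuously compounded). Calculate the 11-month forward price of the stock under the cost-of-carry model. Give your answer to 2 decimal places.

$230.15

PV(dividends) I = 2.92·e^(−0.0159·2/12) + 2.92·e^(−0.0159·7/12) + 2.92·e^(−0.0159·10/12)
I = 2.9123 + 2.8930 + 2.8816 = 8.6869
F = (S − I)·e^(rT) = (235.51 − 8.6869) · e^(0.0159·11/12)
= 226.8231 · e^0.014575 = 226.8231 × 1.014682 = $230.15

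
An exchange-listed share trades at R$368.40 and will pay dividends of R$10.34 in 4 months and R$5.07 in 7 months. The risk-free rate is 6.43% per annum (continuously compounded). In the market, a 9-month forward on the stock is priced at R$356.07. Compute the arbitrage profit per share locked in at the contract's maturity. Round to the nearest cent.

PV(dividends) I = 10.34·e^(−0.0643·4/12) + 5.07·e^(−0.0643·7/12) = 15.0041
Fair forward F* = (S − I)·e^(rT) = (368.40 − 15.0041)·e^0.048225 = 353.3959 × 1.049407 = 370.8561
Market R$356.07 < fair 370.8561: forward underpriced → reverse cash-and-carry (short the stock, invest proceeds at r, pay the dividends, go long the forward).
Profit at T = |F_mkt − F*| = |356.07 − 370.8561| = R$14.79 per share

R$14.79 per share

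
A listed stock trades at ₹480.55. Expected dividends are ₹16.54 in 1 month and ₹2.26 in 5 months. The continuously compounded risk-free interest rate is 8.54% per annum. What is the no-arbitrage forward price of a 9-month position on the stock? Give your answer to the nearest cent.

PV(dividends) I = 16.54·e^(−0.0854·1/12) + 2.26·e^(−0.0854·5/12)
I = 16.4227 + 2.1810 = 18.6037
F = (S − I)·e^(rT) = (480.55 − 18.6037) · e^(0.0854·9/12)
= 461.9463 · e^0.064050 = 461.9463 × 1.066146 = ₹492.50

₹492.50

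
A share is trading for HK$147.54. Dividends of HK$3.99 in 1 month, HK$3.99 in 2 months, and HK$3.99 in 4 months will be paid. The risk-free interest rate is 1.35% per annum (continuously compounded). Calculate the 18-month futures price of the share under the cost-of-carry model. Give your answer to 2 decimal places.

HK$138.38

PV(dividends) I = 3.99·e^(−0.0135·1/12) + 3.99·e^(−0.0135·2/12) + 3.99·e^(−0.0135·4/12)
I = 3.9855 + 3.9810 + 3.9721 = 11.9386
F = (S − I)·e^(rT) = (147.54 − 11.9386) · e^(0.0135·18/12)
= 135.6014 · e^0.020250 = 135.6014 × 1.020456 = HK$138.38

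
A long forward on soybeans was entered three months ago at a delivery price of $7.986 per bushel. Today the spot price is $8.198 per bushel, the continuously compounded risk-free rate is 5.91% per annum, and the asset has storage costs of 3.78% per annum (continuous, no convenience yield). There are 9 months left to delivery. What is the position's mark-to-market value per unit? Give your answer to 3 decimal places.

Current fair forward for the remaining 9 months: F = S·e^((r + u)·T), (r + u) = 0.0591 + 0.0378 = 0.0969
F = 8.198 · e^(0.0969 × 9/12) = 8.198 × 1.075381 = 8.8160
Value of long forward = (F − K)·e^(−rT) = (8.8160 − 7.986) · e^(−0.0591·9/12)
= 0.8300 × 0.956643 = 0.794

$0.794 per bushel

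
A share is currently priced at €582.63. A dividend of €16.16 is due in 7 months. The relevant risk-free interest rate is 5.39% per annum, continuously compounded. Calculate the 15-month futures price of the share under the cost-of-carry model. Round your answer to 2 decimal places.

PV(dividends) I = 16.16·e^(−0.0539·7/12)
I = 15.6598
F = (S − I)·e^(rT) = (582.63 − 15.6598) · e^(0.0539·15/12)
= 566.9702 · e^0.067375 = 566.9702 × 1.069697 = €606.49

€606.49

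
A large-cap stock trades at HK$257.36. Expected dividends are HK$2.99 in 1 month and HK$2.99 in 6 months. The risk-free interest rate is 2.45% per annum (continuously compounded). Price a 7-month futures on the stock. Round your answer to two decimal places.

HK$255.04

PV(dividends) I = 2.99·e^(−0.0245·1/12) + 2.99·e^(−0.0245·6/12)
I = 2.9839 + 2.9536 = 5.9375
F = (S − I)·e^(rT) = (257.36 − 5.9375) · e^(0.0245·7/12)
= 251.4225 · e^0.014292 = 251.4225 × 1.014395 = HK$255.04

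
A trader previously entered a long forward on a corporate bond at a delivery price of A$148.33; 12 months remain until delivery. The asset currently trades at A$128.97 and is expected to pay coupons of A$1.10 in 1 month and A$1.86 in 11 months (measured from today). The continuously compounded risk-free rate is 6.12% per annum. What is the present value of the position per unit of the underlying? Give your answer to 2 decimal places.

-A$13.41

PV(remaining coupons) I = 1.10·e^(−0.0612·1/12) + 1.86·e^(−0.0612·11/12) = 2.8529
Current forward F = (S − I)·e^(rT) = (128.97 − 2.8529)·e^(0.0612·12/12) = 126.1171 × 1.063112 = 134.0766
Value (long) = (F − K)·e^(−rT) = (134.0766 − 148.33) × 0.940635 = -13.4072
Value = -A$13.41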